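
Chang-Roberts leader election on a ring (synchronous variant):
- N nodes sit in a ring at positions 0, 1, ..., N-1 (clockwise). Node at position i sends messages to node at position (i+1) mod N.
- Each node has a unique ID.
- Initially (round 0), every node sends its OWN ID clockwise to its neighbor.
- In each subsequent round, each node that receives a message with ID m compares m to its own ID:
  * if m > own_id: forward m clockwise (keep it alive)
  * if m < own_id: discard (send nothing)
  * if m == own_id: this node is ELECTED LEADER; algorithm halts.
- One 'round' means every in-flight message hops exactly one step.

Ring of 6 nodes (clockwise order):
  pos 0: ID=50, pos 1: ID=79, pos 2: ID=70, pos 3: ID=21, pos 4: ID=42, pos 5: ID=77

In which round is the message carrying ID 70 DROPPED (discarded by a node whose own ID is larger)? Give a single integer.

Answer: 3

Derivation:
Round 1: pos1(id79) recv 50: drop; pos2(id70) recv 79: fwd; pos3(id21) recv 70: fwd; pos4(id42) recv 21: drop; pos5(id77) recv 42: drop; pos0(id50) recv 77: fwd
Round 2: pos3(id21) recv 79: fwd; pos4(id42) recv 70: fwd; pos1(id79) recv 77: drop
Round 3: pos4(id42) recv 79: fwd; pos5(id77) recv 70: drop
Round 4: pos5(id77) recv 79: fwd
Round 5: pos0(id50) recv 79: fwd
Round 6: pos1(id79) recv 79: ELECTED
Message ID 70 originates at pos 2; dropped at pos 5 in round 3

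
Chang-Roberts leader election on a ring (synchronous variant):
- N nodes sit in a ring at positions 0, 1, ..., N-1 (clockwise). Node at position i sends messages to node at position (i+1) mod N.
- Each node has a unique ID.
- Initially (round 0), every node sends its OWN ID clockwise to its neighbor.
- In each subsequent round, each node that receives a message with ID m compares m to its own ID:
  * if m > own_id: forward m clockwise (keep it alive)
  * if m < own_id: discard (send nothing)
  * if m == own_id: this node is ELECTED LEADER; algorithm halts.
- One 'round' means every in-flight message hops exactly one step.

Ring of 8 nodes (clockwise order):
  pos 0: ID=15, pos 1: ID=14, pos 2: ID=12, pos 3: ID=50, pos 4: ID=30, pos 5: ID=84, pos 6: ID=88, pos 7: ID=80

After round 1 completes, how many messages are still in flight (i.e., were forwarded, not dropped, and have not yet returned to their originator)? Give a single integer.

Answer: 5

Derivation:
Round 1: pos1(id14) recv 15: fwd; pos2(id12) recv 14: fwd; pos3(id50) recv 12: drop; pos4(id30) recv 50: fwd; pos5(id84) recv 30: drop; pos6(id88) recv 84: drop; pos7(id80) recv 88: fwd; pos0(id15) recv 80: fwd
After round 1: 5 messages still in flight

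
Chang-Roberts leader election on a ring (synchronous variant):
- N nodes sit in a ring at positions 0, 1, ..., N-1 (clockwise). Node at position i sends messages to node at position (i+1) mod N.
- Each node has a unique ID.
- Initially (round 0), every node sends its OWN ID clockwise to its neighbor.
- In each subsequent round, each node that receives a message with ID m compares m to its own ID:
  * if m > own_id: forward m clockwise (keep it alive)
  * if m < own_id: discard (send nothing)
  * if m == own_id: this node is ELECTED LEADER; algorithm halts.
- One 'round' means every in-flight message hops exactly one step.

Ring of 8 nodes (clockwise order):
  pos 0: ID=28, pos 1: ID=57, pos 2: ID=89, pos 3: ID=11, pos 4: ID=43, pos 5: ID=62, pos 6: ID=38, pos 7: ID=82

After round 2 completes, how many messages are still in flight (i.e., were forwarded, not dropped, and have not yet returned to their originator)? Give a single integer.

Round 1: pos1(id57) recv 28: drop; pos2(id89) recv 57: drop; pos3(id11) recv 89: fwd; pos4(id43) recv 11: drop; pos5(id62) recv 43: drop; pos6(id38) recv 62: fwd; pos7(id82) recv 38: drop; pos0(id28) recv 82: fwd
Round 2: pos4(id43) recv 89: fwd; pos7(id82) recv 62: drop; pos1(id57) recv 82: fwd
After round 2: 2 messages still in flight

Answer: 2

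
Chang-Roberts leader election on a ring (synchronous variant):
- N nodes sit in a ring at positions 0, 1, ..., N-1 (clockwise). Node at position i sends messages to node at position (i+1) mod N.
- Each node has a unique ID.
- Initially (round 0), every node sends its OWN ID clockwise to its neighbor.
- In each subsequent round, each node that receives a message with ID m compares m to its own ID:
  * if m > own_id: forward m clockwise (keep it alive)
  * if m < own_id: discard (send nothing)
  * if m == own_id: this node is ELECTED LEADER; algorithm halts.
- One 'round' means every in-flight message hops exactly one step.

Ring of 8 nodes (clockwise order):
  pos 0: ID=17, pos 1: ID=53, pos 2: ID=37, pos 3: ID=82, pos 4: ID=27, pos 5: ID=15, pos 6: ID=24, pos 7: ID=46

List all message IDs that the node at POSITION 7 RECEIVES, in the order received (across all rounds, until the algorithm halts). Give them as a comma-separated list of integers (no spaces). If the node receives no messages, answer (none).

Round 1: pos1(id53) recv 17: drop; pos2(id37) recv 53: fwd; pos3(id82) recv 37: drop; pos4(id27) recv 82: fwd; pos5(id15) recv 27: fwd; pos6(id24) recv 15: drop; pos7(id46) recv 24: drop; pos0(id17) recv 46: fwd
Round 2: pos3(id82) recv 53: drop; pos5(id15) recv 82: fwd; pos6(id24) recv 27: fwd; pos1(id53) recv 46: drop
Round 3: pos6(id24) recv 82: fwd; pos7(id46) recv 27: drop
Round 4: pos7(id46) recv 82: fwd
Round 5: pos0(id17) recv 82: fwd
Round 6: pos1(id53) recv 82: fwd
Round 7: pos2(id37) recv 82: fwd
Round 8: pos3(id82) recv 82: ELECTED

Answer: 24,27,82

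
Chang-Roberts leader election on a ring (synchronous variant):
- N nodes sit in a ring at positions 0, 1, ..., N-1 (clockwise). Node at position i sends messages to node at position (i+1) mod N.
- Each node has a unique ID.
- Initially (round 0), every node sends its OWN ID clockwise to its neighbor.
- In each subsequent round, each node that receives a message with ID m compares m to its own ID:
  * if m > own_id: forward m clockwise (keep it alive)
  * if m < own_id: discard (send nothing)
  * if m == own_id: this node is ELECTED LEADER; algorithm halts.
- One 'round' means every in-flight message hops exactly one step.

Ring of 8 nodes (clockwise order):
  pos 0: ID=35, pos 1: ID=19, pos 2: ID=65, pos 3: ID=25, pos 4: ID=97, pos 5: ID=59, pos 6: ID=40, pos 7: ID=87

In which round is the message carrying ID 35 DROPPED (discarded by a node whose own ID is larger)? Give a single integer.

Answer: 2

Derivation:
Round 1: pos1(id19) recv 35: fwd; pos2(id65) recv 19: drop; pos3(id25) recv 65: fwd; pos4(id97) recv 25: drop; pos5(id59) recv 97: fwd; pos6(id40) recv 59: fwd; pos7(id87) recv 40: drop; pos0(id35) recv 87: fwd
Round 2: pos2(id65) recv 35: drop; pos4(id97) recv 65: drop; pos6(id40) recv 97: fwd; pos7(id87) recv 59: drop; pos1(id19) recv 87: fwd
Round 3: pos7(id87) recv 97: fwd; pos2(id65) recv 87: fwd
Round 4: pos0(id35) recv 97: fwd; pos3(id25) recv 87: fwd
Round 5: pos1(id19) recv 97: fwd; pos4(id97) recv 87: drop
Round 6: pos2(id65) recv 97: fwd
Round 7: pos3(id25) recv 97: fwd
Round 8: pos4(id97) recv 97: ELECTED
Message ID 35 originates at pos 0; dropped at pos 2 in round 2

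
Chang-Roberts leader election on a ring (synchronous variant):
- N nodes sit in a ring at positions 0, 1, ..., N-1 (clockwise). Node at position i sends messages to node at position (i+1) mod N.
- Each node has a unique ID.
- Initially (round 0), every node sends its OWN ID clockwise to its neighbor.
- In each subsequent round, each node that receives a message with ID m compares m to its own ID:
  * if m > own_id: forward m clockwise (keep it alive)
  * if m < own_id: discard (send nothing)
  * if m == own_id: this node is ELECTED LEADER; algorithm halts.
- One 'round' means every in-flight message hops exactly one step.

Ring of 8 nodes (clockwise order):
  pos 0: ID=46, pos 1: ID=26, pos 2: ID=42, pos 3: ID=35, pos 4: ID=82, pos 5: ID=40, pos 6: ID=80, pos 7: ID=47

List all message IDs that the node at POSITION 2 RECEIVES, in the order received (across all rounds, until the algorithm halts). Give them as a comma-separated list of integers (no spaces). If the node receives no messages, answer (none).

Answer: 26,46,47,80,82

Derivation:
Round 1: pos1(id26) recv 46: fwd; pos2(id42) recv 26: drop; pos3(id35) recv 42: fwd; pos4(id82) recv 35: drop; pos5(id40) recv 82: fwd; pos6(id80) recv 40: drop; pos7(id47) recv 80: fwd; pos0(id46) recv 47: fwd
Round 2: pos2(id42) recv 46: fwd; pos4(id82) recv 42: drop; pos6(id80) recv 82: fwd; pos0(id46) recv 80: fwd; pos1(id26) recv 47: fwd
Round 3: pos3(id35) recv 46: fwd; pos7(id47) recv 82: fwd; pos1(id26) recv 80: fwd; pos2(id42) recv 47: fwd
Round 4: pos4(id82) recv 46: drop; pos0(id46) recv 82: fwd; pos2(id42) recv 80: fwd; pos3(id35) recv 47: fwd
Round 5: pos1(id26) recv 82: fwd; pos3(id35) recv 80: fwd; pos4(id82) recv 47: drop
Round 6: pos2(id42) recv 82: fwd; pos4(id82) recv 80: drop
Round 7: pos3(id35) recv 82: fwd
Round 8: pos4(id82) recv 82: ELECTED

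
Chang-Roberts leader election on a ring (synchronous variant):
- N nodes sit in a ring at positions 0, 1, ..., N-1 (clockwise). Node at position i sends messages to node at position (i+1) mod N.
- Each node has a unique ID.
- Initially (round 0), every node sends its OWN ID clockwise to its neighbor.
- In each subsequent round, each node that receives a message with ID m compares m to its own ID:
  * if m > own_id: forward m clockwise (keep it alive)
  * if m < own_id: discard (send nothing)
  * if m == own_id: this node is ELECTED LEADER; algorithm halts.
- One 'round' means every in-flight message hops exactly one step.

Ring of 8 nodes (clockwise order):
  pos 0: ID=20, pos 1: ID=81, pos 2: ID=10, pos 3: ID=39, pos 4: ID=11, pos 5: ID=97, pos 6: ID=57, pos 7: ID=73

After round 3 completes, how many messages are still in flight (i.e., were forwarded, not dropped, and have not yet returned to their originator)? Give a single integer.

Round 1: pos1(id81) recv 20: drop; pos2(id10) recv 81: fwd; pos3(id39) recv 10: drop; pos4(id11) recv 39: fwd; pos5(id97) recv 11: drop; pos6(id57) recv 97: fwd; pos7(id73) recv 57: drop; pos0(id20) recv 73: fwd
Round 2: pos3(id39) recv 81: fwd; pos5(id97) recv 39: drop; pos7(id73) recv 97: fwd; pos1(id81) recv 73: drop
Round 3: pos4(id11) recv 81: fwd; pos0(id20) recv 97: fwd
After round 3: 2 messages still in flight

Answer: 2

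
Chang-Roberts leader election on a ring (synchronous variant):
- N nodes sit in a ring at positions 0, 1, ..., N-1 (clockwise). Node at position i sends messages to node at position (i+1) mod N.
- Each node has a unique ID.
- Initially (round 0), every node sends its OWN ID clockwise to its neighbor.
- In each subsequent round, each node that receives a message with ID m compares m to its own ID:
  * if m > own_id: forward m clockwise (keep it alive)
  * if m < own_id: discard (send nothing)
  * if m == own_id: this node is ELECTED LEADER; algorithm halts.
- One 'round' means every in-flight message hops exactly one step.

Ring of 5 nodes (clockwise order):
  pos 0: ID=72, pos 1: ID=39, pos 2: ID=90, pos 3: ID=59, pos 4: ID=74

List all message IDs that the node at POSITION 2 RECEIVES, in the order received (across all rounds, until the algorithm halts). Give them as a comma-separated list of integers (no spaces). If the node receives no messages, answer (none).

Round 1: pos1(id39) recv 72: fwd; pos2(id90) recv 39: drop; pos3(id59) recv 90: fwd; pos4(id74) recv 59: drop; pos0(id72) recv 74: fwd
Round 2: pos2(id90) recv 72: drop; pos4(id74) recv 90: fwd; pos1(id39) recv 74: fwd
Round 3: pos0(id72) recv 90: fwd; pos2(id90) recv 74: drop
Round 4: pos1(id39) recv 90: fwd
Round 5: pos2(id90) recv 90: ELECTED

Answer: 39,72,74,90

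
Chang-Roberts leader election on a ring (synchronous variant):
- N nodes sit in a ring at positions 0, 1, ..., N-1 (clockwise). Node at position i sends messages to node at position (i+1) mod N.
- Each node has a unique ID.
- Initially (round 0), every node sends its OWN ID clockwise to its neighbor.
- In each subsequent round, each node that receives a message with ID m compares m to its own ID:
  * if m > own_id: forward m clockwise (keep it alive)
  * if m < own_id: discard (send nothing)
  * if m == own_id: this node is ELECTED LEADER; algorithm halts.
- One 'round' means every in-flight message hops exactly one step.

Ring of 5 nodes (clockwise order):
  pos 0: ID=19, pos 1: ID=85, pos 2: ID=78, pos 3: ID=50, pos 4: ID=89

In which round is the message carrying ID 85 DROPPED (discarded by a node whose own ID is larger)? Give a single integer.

Answer: 3

Derivation:
Round 1: pos1(id85) recv 19: drop; pos2(id78) recv 85: fwd; pos3(id50) recv 78: fwd; pos4(id89) recv 50: drop; pos0(id19) recv 89: fwd
Round 2: pos3(id50) recv 85: fwd; pos4(id89) recv 78: drop; pos1(id85) recv 89: fwd
Round 3: pos4(id89) recv 85: drop; pos2(id78) recv 89: fwd
Round 4: pos3(id50) recv 89: fwd
Round 5: pos4(id89) recv 89: ELECTED
Message ID 85 originates at pos 1; dropped at pos 4 in round 3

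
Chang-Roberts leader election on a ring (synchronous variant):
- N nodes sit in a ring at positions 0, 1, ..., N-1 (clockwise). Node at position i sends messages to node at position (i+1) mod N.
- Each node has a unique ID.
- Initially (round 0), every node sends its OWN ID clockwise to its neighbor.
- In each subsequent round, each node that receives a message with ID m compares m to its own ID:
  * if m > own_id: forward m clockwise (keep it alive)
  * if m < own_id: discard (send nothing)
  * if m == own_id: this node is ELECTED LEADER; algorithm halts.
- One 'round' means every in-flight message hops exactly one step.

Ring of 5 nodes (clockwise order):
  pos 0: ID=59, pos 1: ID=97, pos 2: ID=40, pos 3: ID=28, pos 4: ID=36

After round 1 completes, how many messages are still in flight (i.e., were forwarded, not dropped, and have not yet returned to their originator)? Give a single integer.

Round 1: pos1(id97) recv 59: drop; pos2(id40) recv 97: fwd; pos3(id28) recv 40: fwd; pos4(id36) recv 28: drop; pos0(id59) recv 36: drop
After round 1: 2 messages still in flight

Answer: 2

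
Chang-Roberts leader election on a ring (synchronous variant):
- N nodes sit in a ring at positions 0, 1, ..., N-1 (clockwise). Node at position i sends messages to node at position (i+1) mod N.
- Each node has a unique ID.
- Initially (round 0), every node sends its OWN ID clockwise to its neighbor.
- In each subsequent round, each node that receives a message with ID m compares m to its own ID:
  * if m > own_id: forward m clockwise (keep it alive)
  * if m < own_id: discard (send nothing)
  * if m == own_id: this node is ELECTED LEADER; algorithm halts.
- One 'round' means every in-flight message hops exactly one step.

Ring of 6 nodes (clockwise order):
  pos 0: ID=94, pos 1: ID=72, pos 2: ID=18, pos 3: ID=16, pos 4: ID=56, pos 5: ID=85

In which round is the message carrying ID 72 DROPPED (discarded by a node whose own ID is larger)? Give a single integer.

Answer: 4

Derivation:
Round 1: pos1(id72) recv 94: fwd; pos2(id18) recv 72: fwd; pos3(id16) recv 18: fwd; pos4(id56) recv 16: drop; pos5(id85) recv 56: drop; pos0(id94) recv 85: drop
Round 2: pos2(id18) recv 94: fwd; pos3(id16) recv 72: fwd; pos4(id56) recv 18: drop
Round 3: pos3(id16) recv 94: fwd; pos4(id56) recv 72: fwd
Round 4: pos4(id56) recv 94: fwd; pos5(id85) recv 72: drop
Round 5: pos5(id85) recv 94: fwd
Round 6: pos0(id94) recv 94: ELECTED
Message ID 72 originates at pos 1; dropped at pos 5 in round 4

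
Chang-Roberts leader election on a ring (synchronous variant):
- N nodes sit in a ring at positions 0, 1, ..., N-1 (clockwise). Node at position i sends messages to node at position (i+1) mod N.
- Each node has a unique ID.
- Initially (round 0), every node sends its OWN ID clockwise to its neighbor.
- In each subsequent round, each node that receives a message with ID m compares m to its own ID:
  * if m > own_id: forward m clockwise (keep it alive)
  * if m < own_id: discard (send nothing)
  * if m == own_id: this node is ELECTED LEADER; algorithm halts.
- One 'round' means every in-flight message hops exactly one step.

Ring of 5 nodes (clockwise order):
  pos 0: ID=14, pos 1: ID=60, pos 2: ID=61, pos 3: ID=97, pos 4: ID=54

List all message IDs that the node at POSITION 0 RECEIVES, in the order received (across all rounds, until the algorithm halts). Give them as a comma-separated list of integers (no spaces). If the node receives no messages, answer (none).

Round 1: pos1(id60) recv 14: drop; pos2(id61) recv 60: drop; pos3(id97) recv 61: drop; pos4(id54) recv 97: fwd; pos0(id14) recv 54: fwd
Round 2: pos0(id14) recv 97: fwd; pos1(id60) recv 54: drop
Round 3: pos1(id60) recv 97: fwd
Round 4: pos2(id61) recv 97: fwd
Round 5: pos3(id97) recv 97: ELECTED

Answer: 54,97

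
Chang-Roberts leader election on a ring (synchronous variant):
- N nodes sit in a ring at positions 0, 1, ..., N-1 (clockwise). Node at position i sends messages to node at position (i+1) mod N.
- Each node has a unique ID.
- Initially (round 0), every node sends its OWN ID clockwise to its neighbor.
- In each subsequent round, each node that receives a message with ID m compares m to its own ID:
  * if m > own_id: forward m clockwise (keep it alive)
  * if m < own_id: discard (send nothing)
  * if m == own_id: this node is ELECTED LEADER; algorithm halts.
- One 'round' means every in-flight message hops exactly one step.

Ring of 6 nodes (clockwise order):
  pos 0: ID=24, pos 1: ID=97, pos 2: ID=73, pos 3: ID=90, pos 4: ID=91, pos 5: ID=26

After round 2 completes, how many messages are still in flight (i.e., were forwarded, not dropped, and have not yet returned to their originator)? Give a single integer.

Answer: 2

Derivation:
Round 1: pos1(id97) recv 24: drop; pos2(id73) recv 97: fwd; pos3(id90) recv 73: drop; pos4(id91) recv 90: drop; pos5(id26) recv 91: fwd; pos0(id24) recv 26: fwd
Round 2: pos3(id90) recv 97: fwd; pos0(id24) recv 91: fwd; pos1(id97) recv 26: drop
After round 2: 2 messages still in flight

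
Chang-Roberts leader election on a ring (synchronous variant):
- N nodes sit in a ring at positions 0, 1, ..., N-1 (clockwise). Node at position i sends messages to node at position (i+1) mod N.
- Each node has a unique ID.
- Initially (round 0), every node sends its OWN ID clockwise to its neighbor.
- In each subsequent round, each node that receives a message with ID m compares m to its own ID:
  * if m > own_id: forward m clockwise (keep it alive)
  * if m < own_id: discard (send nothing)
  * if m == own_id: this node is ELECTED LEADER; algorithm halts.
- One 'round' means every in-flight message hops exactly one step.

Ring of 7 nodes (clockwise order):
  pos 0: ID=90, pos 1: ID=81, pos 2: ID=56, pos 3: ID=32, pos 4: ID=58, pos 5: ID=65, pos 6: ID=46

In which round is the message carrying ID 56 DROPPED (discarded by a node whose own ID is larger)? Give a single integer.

Answer: 2

Derivation:
Round 1: pos1(id81) recv 90: fwd; pos2(id56) recv 81: fwd; pos3(id32) recv 56: fwd; pos4(id58) recv 32: drop; pos5(id65) recv 58: drop; pos6(id46) recv 65: fwd; pos0(id90) recv 46: drop
Round 2: pos2(id56) recv 90: fwd; pos3(id32) recv 81: fwd; pos4(id58) recv 56: drop; pos0(id90) recv 65: drop
Round 3: pos3(id32) recv 90: fwd; pos4(id58) recv 81: fwd
Round 4: pos4(id58) recv 90: fwd; pos5(id65) recv 81: fwd
Round 5: pos5(id65) recv 90: fwd; pos6(id46) recv 81: fwd
Round 6: pos6(id46) recv 90: fwd; pos0(id90) recv 81: drop
Round 7: pos0(id90) recv 90: ELECTED
Message ID 56 originates at pos 2; dropped at pos 4 in round 2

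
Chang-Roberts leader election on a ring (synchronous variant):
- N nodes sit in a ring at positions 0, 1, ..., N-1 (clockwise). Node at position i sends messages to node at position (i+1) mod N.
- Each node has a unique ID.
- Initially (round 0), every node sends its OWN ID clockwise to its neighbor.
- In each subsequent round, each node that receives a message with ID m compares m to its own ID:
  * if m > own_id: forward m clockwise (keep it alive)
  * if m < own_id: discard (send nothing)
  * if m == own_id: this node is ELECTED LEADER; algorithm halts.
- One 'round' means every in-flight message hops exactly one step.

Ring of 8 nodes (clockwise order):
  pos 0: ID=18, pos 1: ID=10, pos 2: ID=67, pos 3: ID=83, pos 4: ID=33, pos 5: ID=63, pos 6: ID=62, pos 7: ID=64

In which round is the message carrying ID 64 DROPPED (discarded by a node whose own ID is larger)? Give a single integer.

Round 1: pos1(id10) recv 18: fwd; pos2(id67) recv 10: drop; pos3(id83) recv 67: drop; pos4(id33) recv 83: fwd; pos5(id63) recv 33: drop; pos6(id62) recv 63: fwd; pos7(id64) recv 62: drop; pos0(id18) recv 64: fwd
Round 2: pos2(id67) recv 18: drop; pos5(id63) recv 83: fwd; pos7(id64) recv 63: drop; pos1(id10) recv 64: fwd
Round 3: pos6(id62) recv 83: fwd; pos2(id67) recv 64: drop
Round 4: pos7(id64) recv 83: fwd
Round 5: pos0(id18) recv 83: fwd
Round 6: pos1(id10) recv 83: fwd
Round 7: pos2(id67) recv 83: fwd
Round 8: pos3(id83) recv 83: ELECTED
Message ID 64 originates at pos 7; dropped at pos 2 in round 3

Answer: 3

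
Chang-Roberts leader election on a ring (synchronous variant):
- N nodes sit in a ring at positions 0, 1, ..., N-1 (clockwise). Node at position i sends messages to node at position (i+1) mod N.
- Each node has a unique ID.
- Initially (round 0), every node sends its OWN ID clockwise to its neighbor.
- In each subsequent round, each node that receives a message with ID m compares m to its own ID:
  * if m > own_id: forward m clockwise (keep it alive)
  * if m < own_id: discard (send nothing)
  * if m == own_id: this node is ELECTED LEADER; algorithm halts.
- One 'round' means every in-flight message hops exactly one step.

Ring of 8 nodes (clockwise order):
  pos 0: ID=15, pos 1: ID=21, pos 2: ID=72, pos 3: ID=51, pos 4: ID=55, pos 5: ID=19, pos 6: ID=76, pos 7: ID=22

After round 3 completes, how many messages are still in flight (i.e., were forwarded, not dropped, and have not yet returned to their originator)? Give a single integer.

Answer: 2

Derivation:
Round 1: pos1(id21) recv 15: drop; pos2(id72) recv 21: drop; pos3(id51) recv 72: fwd; pos4(id55) recv 51: drop; pos5(id19) recv 55: fwd; pos6(id76) recv 19: drop; pos7(id22) recv 76: fwd; pos0(id15) recv 22: fwd
Round 2: pos4(id55) recv 72: fwd; pos6(id76) recv 55: drop; pos0(id15) recv 76: fwd; pos1(id21) recv 22: fwd
Round 3: pos5(id19) recv 72: fwd; pos1(id21) recv 76: fwd; pos2(id72) recv 22: drop
After round 3: 2 messages still in flight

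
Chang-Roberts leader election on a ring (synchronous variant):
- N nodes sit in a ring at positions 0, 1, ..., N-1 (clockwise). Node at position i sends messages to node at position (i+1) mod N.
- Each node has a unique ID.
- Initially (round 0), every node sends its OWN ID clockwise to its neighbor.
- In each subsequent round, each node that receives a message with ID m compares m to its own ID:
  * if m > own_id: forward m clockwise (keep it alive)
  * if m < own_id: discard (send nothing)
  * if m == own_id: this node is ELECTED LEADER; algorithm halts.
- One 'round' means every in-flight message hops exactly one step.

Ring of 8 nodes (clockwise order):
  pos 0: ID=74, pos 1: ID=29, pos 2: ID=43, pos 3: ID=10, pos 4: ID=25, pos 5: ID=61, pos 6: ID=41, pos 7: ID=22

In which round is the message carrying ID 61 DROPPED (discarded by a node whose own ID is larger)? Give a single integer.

Answer: 3

Derivation:
Round 1: pos1(id29) recv 74: fwd; pos2(id43) recv 29: drop; pos3(id10) recv 43: fwd; pos4(id25) recv 10: drop; pos5(id61) recv 25: drop; pos6(id41) recv 61: fwd; pos7(id22) recv 41: fwd; pos0(id74) recv 22: drop
Round 2: pos2(id43) recv 74: fwd; pos4(id25) recv 43: fwd; pos7(id22) recv 61: fwd; pos0(id74) recv 41: drop
Round 3: pos3(id10) recv 74: fwd; pos5(id61) recv 43: drop; pos0(id74) recv 61: drop
Round 4: pos4(id25) recv 74: fwd
Round 5: pos5(id61) recv 74: fwd
Round 6: pos6(id41) recv 74: fwd
Round 7: pos7(id22) recv 74: fwd
Round 8: pos0(id74) recv 74: ELECTED
Message ID 61 originates at pos 5; dropped at pos 0 in round 3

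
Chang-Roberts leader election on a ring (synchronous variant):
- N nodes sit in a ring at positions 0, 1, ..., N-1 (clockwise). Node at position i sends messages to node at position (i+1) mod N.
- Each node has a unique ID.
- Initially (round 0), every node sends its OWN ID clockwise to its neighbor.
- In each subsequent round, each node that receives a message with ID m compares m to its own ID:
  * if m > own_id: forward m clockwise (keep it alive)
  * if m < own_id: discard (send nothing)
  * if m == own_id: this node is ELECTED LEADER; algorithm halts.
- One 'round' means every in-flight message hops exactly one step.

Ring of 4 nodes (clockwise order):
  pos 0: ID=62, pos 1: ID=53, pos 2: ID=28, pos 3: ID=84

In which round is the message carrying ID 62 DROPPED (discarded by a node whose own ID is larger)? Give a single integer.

Round 1: pos1(id53) recv 62: fwd; pos2(id28) recv 53: fwd; pos3(id84) recv 28: drop; pos0(id62) recv 84: fwd
Round 2: pos2(id28) recv 62: fwd; pos3(id84) recv 53: drop; pos1(id53) recv 84: fwd
Round 3: pos3(id84) recv 62: drop; pos2(id28) recv 84: fwd
Round 4: pos3(id84) recv 84: ELECTED
Message ID 62 originates at pos 0; dropped at pos 3 in round 3

Answer: 3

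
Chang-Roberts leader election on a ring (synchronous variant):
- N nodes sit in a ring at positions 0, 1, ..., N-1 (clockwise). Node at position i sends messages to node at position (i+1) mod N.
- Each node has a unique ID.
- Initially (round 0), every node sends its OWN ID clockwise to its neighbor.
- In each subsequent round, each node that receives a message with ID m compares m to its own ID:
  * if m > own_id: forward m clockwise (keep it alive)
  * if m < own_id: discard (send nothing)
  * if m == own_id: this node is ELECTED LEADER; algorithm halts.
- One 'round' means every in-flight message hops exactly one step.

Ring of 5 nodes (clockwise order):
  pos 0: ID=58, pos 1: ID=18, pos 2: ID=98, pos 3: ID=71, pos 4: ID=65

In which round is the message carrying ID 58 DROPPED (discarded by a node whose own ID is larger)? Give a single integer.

Answer: 2

Derivation:
Round 1: pos1(id18) recv 58: fwd; pos2(id98) recv 18: drop; pos3(id71) recv 98: fwd; pos4(id65) recv 71: fwd; pos0(id58) recv 65: fwd
Round 2: pos2(id98) recv 58: drop; pos4(id65) recv 98: fwd; pos0(id58) recv 71: fwd; pos1(id18) recv 65: fwd
Round 3: pos0(id58) recv 98: fwd; pos1(id18) recv 71: fwd; pos2(id98) recv 65: drop
Round 4: pos1(id18) recv 98: fwd; pos2(id98) recv 71: drop
Round 5: pos2(id98) recv 98: ELECTED
Message ID 58 originates at pos 0; dropped at pos 2 in round 2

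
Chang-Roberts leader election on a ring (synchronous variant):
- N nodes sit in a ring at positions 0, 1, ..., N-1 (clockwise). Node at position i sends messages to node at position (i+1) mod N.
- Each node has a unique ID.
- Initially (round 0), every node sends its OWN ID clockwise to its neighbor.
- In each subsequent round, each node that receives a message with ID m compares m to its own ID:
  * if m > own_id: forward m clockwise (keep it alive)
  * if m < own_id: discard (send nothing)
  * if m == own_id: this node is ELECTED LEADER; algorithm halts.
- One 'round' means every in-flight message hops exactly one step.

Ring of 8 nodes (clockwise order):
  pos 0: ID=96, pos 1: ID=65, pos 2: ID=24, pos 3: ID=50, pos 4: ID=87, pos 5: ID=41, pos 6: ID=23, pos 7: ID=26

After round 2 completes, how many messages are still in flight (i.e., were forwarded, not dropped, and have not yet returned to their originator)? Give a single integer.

Round 1: pos1(id65) recv 96: fwd; pos2(id24) recv 65: fwd; pos3(id50) recv 24: drop; pos4(id87) recv 50: drop; pos5(id41) recv 87: fwd; pos6(id23) recv 41: fwd; pos7(id26) recv 23: drop; pos0(id96) recv 26: drop
Round 2: pos2(id24) recv 96: fwd; pos3(id50) recv 65: fwd; pos6(id23) recv 87: fwd; pos7(id26) recv 41: fwd
After round 2: 4 messages still in flight

Answer: 4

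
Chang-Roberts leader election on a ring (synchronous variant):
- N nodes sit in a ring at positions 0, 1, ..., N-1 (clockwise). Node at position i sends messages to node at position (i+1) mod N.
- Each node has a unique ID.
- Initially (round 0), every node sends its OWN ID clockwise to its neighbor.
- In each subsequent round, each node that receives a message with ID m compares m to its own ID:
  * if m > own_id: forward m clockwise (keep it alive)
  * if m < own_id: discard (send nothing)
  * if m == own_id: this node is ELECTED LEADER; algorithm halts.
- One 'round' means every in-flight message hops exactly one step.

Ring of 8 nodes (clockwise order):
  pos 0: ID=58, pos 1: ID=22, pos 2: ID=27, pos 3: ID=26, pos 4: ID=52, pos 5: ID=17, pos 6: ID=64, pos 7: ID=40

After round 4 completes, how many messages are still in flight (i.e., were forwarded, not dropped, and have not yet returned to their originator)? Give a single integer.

Answer: 2

Derivation:
Round 1: pos1(id22) recv 58: fwd; pos2(id27) recv 22: drop; pos3(id26) recv 27: fwd; pos4(id52) recv 26: drop; pos5(id17) recv 52: fwd; pos6(id64) recv 17: drop; pos7(id40) recv 64: fwd; pos0(id58) recv 40: drop
Round 2: pos2(id27) recv 58: fwd; pos4(id52) recv 27: drop; pos6(id64) recv 52: drop; pos0(id58) recv 64: fwd
Round 3: pos3(id26) recv 58: fwd; pos1(id22) recv 64: fwd
Round 4: pos4(id52) recv 58: fwd; pos2(id27) recv 64: fwd
After round 4: 2 messages still in flight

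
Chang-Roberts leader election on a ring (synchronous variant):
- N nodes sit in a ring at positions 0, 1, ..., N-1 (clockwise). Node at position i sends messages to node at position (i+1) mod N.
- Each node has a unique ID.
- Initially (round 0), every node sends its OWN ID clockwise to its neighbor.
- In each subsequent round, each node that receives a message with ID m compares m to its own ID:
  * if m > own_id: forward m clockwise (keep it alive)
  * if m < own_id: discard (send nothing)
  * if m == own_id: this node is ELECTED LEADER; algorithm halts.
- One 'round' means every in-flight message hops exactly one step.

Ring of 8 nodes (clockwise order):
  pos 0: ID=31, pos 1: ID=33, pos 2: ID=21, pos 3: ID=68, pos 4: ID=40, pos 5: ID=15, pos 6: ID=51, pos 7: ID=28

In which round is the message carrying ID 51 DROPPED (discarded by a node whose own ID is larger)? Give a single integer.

Answer: 5

Derivation:
Round 1: pos1(id33) recv 31: drop; pos2(id21) recv 33: fwd; pos3(id68) recv 21: drop; pos4(id40) recv 68: fwd; pos5(id15) recv 40: fwd; pos6(id51) recv 15: drop; pos7(id28) recv 51: fwd; pos0(id31) recv 28: drop
Round 2: pos3(id68) recv 33: drop; pos5(id15) recv 68: fwd; pos6(id51) recv 40: drop; pos0(id31) recv 51: fwd
Round 3: pos6(id51) recv 68: fwd; pos1(id33) recv 51: fwd
Round 4: pos7(id28) recv 68: fwd; pos2(id21) recv 51: fwd
Round 5: pos0(id31) recv 68: fwd; pos3(id68) recv 51: drop
Round 6: pos1(id33) recv 68: fwd
Round 7: pos2(id21) recv 68: fwd
Round 8: pos3(id68) recv 68: ELECTED
Message ID 51 originates at pos 6; dropped at pos 3 in round 5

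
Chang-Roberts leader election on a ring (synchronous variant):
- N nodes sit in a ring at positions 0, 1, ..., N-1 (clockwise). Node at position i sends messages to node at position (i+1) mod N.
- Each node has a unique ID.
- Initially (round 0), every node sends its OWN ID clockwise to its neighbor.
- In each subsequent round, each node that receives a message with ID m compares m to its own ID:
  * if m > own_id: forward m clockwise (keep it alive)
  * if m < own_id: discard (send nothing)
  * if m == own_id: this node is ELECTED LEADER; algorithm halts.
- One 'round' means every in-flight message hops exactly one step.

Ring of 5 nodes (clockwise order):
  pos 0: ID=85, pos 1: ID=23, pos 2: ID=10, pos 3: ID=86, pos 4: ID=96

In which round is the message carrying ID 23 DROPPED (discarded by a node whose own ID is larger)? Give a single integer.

Round 1: pos1(id23) recv 85: fwd; pos2(id10) recv 23: fwd; pos3(id86) recv 10: drop; pos4(id96) recv 86: drop; pos0(id85) recv 96: fwd
Round 2: pos2(id10) recv 85: fwd; pos3(id86) recv 23: drop; pos1(id23) recv 96: fwd
Round 3: pos3(id86) recv 85: drop; pos2(id10) recv 96: fwd
Round 4: pos3(id86) recv 96: fwd
Round 5: pos4(id96) recv 96: ELECTED
Message ID 23 originates at pos 1; dropped at pos 3 in round 2

Answer: 2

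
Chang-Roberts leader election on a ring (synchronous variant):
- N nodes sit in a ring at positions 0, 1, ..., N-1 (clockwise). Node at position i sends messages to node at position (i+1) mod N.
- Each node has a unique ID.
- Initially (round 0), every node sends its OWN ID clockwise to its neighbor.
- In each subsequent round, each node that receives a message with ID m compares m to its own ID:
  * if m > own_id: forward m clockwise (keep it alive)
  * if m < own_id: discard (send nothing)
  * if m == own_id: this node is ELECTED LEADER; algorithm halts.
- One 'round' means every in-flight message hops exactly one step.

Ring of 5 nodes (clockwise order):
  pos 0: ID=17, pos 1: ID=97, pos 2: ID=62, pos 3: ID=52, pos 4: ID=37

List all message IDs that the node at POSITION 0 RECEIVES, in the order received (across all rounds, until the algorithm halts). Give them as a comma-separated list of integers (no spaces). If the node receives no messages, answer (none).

Round 1: pos1(id97) recv 17: drop; pos2(id62) recv 97: fwd; pos3(id52) recv 62: fwd; pos4(id37) recv 52: fwd; pos0(id17) recv 37: fwd
Round 2: pos3(id52) recv 97: fwd; pos4(id37) recv 62: fwd; pos0(id17) recv 52: fwd; pos1(id97) recv 37: drop
Round 3: pos4(id37) recv 97: fwd; pos0(id17) recv 62: fwd; pos1(id97) recv 52: drop
Round 4: pos0(id17) recv 97: fwd; pos1(id97) recv 62: drop
Round 5: pos1(id97) recv 97: ELECTED

Answer: 37,52,62,97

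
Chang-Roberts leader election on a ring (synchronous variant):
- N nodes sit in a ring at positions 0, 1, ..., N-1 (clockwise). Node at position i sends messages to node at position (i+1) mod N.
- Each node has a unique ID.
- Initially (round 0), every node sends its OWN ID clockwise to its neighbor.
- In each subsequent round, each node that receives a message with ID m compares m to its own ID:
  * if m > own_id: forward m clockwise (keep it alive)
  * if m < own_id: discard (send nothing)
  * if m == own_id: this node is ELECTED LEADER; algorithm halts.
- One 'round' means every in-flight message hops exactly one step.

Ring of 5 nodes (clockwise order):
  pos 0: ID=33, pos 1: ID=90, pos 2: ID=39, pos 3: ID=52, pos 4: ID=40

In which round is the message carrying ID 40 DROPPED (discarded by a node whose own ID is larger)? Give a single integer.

Round 1: pos1(id90) recv 33: drop; pos2(id39) recv 90: fwd; pos3(id52) recv 39: drop; pos4(id40) recv 52: fwd; pos0(id33) recv 40: fwd
Round 2: pos3(id52) recv 90: fwd; pos0(id33) recv 52: fwd; pos1(id90) recv 40: drop
Round 3: pos4(id40) recv 90: fwd; pos1(id90) recv 52: drop
Round 4: pos0(id33) recv 90: fwd
Round 5: pos1(id90) recv 90: ELECTED
Message ID 40 originates at pos 4; dropped at pos 1 in round 2

Answer: 2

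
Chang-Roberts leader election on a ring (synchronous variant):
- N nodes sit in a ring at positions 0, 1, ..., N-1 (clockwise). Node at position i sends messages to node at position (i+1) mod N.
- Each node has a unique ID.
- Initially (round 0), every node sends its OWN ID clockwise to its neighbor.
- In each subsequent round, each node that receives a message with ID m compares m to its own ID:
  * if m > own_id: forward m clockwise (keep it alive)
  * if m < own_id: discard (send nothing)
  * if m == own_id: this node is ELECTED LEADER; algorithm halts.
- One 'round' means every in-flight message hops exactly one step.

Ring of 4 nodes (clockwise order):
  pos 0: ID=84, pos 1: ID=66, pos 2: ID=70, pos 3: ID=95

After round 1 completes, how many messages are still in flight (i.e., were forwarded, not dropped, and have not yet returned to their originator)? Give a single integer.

Answer: 2

Derivation:
Round 1: pos1(id66) recv 84: fwd; pos2(id70) recv 66: drop; pos3(id95) recv 70: drop; pos0(id84) recv 95: fwd
After round 1: 2 messages still in flight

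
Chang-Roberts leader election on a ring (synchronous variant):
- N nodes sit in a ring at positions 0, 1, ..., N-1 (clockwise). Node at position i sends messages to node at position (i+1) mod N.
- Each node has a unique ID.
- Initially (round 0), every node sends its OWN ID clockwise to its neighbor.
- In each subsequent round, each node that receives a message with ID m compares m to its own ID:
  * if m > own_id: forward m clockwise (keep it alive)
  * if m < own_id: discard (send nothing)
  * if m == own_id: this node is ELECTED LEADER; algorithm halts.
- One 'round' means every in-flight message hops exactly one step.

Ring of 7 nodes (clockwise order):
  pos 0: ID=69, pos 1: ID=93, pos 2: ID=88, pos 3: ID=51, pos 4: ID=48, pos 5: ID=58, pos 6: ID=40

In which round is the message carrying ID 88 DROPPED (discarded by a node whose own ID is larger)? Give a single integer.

Answer: 6

Derivation:
Round 1: pos1(id93) recv 69: drop; pos2(id88) recv 93: fwd; pos3(id51) recv 88: fwd; pos4(id48) recv 51: fwd; pos5(id58) recv 48: drop; pos6(id40) recv 58: fwd; pos0(id69) recv 40: drop
Round 2: pos3(id51) recv 93: fwd; pos4(id48) recv 88: fwd; pos5(id58) recv 51: drop; pos0(id69) recv 58: drop
Round 3: pos4(id48) recv 93: fwd; pos5(id58) recv 88: fwd
Round 4: pos5(id58) recv 93: fwd; pos6(id40) recv 88: fwd
Round 5: pos6(id40) recv 93: fwd; pos0(id69) recv 88: fwd
Round 6: pos0(id69) recv 93: fwd; pos1(id93) recv 88: drop
Round 7: pos1(id93) recv 93: ELECTED
Message ID 88 originates at pos 2; dropped at pos 1 in round 6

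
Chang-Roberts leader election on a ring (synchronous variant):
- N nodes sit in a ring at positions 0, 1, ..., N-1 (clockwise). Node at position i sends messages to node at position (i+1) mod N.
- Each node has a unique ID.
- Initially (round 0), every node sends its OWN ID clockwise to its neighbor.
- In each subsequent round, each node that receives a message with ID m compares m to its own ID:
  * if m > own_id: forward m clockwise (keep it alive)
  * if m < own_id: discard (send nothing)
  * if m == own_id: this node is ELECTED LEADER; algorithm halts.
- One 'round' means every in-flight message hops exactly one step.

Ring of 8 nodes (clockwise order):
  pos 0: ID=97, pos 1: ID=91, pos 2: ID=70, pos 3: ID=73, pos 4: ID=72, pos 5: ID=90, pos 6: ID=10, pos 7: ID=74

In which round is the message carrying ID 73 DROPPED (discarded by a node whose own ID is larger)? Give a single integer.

Round 1: pos1(id91) recv 97: fwd; pos2(id70) recv 91: fwd; pos3(id73) recv 70: drop; pos4(id72) recv 73: fwd; pos5(id90) recv 72: drop; pos6(id10) recv 90: fwd; pos7(id74) recv 10: drop; pos0(id97) recv 74: drop
Round 2: pos2(id70) recv 97: fwd; pos3(id73) recv 91: fwd; pos5(id90) recv 73: drop; pos7(id74) recv 90: fwd
Round 3: pos3(id73) recv 97: fwd; pos4(id72) recv 91: fwd; pos0(id97) recv 90: drop
Round 4: pos4(id72) recv 97: fwd; pos5(id90) recv 91: fwd
Round 5: pos5(id90) recv 97: fwd; pos6(id10) recv 91: fwd
Round 6: pos6(id10) recv 97: fwd; pos7(id74) recv 91: fwd
Round 7: pos7(id74) recv 97: fwd; pos0(id97) recv 91: drop
Round 8: pos0(id97) recv 97: ELECTED
Message ID 73 originates at pos 3; dropped at pos 5 in round 2

Answer: 2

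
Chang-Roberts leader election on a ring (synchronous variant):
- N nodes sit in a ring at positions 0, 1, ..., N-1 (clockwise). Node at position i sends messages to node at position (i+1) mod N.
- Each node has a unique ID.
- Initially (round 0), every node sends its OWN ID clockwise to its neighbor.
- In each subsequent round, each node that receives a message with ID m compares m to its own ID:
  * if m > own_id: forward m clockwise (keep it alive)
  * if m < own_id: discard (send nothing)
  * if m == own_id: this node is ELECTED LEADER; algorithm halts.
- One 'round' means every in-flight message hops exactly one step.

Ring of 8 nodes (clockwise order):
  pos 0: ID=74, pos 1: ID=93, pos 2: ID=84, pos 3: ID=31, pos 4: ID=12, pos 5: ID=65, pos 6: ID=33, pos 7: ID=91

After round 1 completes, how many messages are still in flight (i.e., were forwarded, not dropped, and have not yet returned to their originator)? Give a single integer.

Round 1: pos1(id93) recv 74: drop; pos2(id84) recv 93: fwd; pos3(id31) recv 84: fwd; pos4(id12) recv 31: fwd; pos5(id65) recv 12: drop; pos6(id33) recv 65: fwd; pos7(id91) recv 33: drop; pos0(id74) recv 91: fwd
After round 1: 5 messages still in flight

Answer: 5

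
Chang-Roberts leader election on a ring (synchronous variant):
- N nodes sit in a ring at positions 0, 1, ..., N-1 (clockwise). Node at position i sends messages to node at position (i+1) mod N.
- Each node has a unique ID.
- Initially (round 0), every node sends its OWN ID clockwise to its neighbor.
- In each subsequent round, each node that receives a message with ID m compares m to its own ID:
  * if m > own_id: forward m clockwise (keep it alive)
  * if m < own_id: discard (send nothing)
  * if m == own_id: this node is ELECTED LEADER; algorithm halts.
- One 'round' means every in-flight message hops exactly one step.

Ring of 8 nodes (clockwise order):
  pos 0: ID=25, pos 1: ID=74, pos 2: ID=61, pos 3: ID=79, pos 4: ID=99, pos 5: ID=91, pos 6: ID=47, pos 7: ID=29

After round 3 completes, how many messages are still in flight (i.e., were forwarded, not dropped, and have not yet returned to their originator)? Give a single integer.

Round 1: pos1(id74) recv 25: drop; pos2(id61) recv 74: fwd; pos3(id79) recv 61: drop; pos4(id99) recv 79: drop; pos5(id91) recv 99: fwd; pos6(id47) recv 91: fwd; pos7(id29) recv 47: fwd; pos0(id25) recv 29: fwd
Round 2: pos3(id79) recv 74: drop; pos6(id47) recv 99: fwd; pos7(id29) recv 91: fwd; pos0(id25) recv 47: fwd; pos1(id74) recv 29: drop
Round 3: pos7(id29) recv 99: fwd; pos0(id25) recv 91: fwd; pos1(id74) recv 47: drop
After round 3: 2 messages still in flight

Answer: 2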